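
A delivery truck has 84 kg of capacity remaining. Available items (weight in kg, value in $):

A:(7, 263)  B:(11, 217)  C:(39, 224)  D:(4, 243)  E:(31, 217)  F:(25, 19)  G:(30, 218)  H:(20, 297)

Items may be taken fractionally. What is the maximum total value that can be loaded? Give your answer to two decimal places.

Order: D (243/4=60.75) > A (263/7=37.57) > B (217/11=19.73) > H (297/20=14.85) > G (218/30=7.27) > E (217/31=7.00) > C (224/39=5.74) > F (19/25=0.76)
Fill: take D (4 @ 243) → take A (7 @ 263) → take B (11 @ 217) → take H (20 @ 297) → take G (30 @ 218) → take 12/31 of E → 84.00; 84/84 used.
Total value = 1322.00

1322.00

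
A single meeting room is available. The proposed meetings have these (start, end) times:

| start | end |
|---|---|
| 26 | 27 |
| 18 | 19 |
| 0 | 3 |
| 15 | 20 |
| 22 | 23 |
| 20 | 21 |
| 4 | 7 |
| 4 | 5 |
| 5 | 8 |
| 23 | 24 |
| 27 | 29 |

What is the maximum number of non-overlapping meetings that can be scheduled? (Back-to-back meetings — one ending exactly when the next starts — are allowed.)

By end time: (0,3), (4,5), (4,7), (5,8), (18,19), (15,20), (20,21), (22,23), (23,24), (26,27), (27,29).
Pick (0,3); next start ≥ 3 → (4,5); next start ≥ 5 → (5,8); next start ≥ 8 → (18,19); next start ≥ 19 → (20,21); next start ≥ 21 → (22,23); next start ≥ 23 → (23,24); next start ≥ 24 → (26,27); next start ≥ 27 → (27,29).
Selected 9 meetings.

9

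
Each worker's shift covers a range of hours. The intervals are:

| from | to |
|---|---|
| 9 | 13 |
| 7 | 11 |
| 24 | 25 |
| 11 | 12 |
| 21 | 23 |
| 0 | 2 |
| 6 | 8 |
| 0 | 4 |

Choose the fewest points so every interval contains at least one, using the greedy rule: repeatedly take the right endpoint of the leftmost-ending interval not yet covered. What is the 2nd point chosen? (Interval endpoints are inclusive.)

Sort by right endpoint; whenever an interval is uncovered, place a point at its right end.
By right end: [0,2]  [0,4]  [6,8]  [7,11]  [11,12]  [9,13]  [21,23]  [24,25]
[0,2] uncovered → point at 2; [6,8] uncovered → point at 8; [11,12] uncovered → point at 12; [21,23] uncovered → point at 23; [24,25] uncovered → point at 25.
Points: 2, 8, 12, 23, 25 (5 total).

8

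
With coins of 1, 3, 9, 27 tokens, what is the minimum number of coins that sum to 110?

Use the largest denomination that fits, subtract, and repeat.
110 − 4×27→2 − 2×1→0
Total coins = 4 + 2 = 6

6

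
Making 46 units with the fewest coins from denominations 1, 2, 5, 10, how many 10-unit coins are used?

4

Use the largest denomination that fits, subtract, and repeat.
46 = 4×10 + 1×5 + 1×1
Count of 10: 4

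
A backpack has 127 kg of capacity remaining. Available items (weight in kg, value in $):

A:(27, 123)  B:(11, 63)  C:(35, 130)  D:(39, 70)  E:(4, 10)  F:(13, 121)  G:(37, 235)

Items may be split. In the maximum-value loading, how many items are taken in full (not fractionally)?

Ratios (sorted): F 9.31, G 6.35, B 5.73, A 4.56, C 3.71, E 2.50, D 1.79
take F (13 @ 121); take G (37 @ 235); take B (11 @ 63); take A (27 @ 123); take C (35 @ 130); take E (4 @ 10). Capacity used 127/127.
6 item(s) taken whole.

6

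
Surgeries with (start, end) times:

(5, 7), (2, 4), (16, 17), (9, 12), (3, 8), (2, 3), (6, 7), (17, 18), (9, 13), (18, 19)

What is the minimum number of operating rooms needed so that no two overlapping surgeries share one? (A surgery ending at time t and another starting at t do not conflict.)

3

The answer is the maximum number of intervals overlapping at any instant.
starts: [2, 2, 3, 5, 6, 9, 9, 16, 17, 18]
ends:   [3, 4, 7, 7, 8, 12, 13, 17, 18, 19]
s2→1 s2→2 e3→1 s3→2 e4→1 s5→2 s6→3  — peak 3.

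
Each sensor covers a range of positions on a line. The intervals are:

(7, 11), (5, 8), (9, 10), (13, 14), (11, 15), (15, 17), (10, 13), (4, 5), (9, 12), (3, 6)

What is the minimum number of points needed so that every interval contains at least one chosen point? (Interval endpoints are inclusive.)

4

Sort by right endpoint; whenever an interval is uncovered, place a point at its right end.
Sorted: [4,5] [3,6] [5,8] [9,10] [7,11] [9,12] [10,13] [13,14] [11,15] [15,17]
{[4,5],[3,6],[5,8]} hit by 5; {[9,10],[7,11],[9,12],[10,13]} hit by 10; {[13,14],[11,15]} hit by 14; {[15,17]} hit by 17.
Points: 5, 10, 14, 17 (4 total).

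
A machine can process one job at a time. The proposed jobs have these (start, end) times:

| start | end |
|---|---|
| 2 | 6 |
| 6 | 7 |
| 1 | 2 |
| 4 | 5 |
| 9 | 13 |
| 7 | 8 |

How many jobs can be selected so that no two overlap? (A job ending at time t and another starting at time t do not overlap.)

Sorted by end: (1,2)  (4,5)  (2,6)  (6,7)  (7,8)  (9,13)
take (1,2); take (4,5); take (6,7); take (7,8); take (9,13).
Selected 5 jobs.

5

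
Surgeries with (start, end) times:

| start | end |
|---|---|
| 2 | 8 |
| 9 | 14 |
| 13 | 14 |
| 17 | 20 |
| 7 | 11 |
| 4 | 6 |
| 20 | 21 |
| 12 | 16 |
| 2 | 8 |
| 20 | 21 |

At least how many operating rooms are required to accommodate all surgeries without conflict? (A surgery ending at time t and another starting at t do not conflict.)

3

The answer is the maximum number of intervals overlapping at any instant.
Events (time:±→running): 2:+→1 2:+→2 4:+→3 … peak 3.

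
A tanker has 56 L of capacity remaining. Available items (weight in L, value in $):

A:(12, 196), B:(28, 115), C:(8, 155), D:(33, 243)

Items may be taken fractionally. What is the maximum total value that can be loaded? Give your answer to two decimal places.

606.32

Order: C (155/8=19.38) > A (196/12=16.33) > D (243/33=7.36) > B (115/28=4.11)
Fill: take C (8 @ 155) → take A (12 @ 196) → take D (33 @ 243) → take 3/28 of B → 12.32; 56/56 used.
Total value = 606.32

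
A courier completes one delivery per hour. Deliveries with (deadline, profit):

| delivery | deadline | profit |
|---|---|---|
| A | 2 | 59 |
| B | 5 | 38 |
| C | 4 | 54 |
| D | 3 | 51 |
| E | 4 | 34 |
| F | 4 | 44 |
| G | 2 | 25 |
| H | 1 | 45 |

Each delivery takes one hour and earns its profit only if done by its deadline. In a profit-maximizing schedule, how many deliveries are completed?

5

Profit order: A=59 C=54 D=51 H=45 F=44 B=38 E=34 G=25
Assign: A→slot 2, C→slot 4, D→slot 3, H→slot 1, F skipped, B→slot 5, E skipped, G skipped.
Slots: [1:H] [2:A] [3:D] [4:C] [5:B]
5 of 8 scheduled.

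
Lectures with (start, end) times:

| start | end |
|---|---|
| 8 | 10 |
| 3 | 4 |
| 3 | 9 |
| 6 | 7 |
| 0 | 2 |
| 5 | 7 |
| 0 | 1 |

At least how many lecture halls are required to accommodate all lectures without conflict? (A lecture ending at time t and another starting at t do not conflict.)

3

Count concurrent intervals with a sweep; the peak is the room count.
Events (time:±→running): 0:+→1 0:+→2 1:-→1 2:-→0 3:+→1 3:+→2 4:-→1 5:+→2 6:+→3 … peak 3.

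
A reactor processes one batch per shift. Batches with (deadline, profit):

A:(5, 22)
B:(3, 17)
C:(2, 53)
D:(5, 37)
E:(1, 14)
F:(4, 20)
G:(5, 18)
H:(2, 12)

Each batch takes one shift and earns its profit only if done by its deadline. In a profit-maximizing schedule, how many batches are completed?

5

Take jobs in profit order; each goes to the latest open slot no later than its deadline.
Profit order: C=53 D=37 A=22 F=20 G=18 B=17 E=14 H=12
Assign: C→slot 2, D→slot 5, A→slot 4, F→slot 3, G→slot 1, B skipped, E skipped, H skipped.
Slots: [1:G] [2:C] [3:F] [4:A] [5:D]
5 of 8 scheduled.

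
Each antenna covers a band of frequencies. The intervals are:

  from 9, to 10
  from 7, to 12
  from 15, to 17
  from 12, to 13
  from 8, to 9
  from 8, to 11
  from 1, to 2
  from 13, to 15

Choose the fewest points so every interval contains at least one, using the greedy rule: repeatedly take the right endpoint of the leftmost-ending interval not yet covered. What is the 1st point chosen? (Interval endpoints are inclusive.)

2

Process intervals by earliest right end; each time one isn't hit yet, stab at its right endpoint.
By right end: [1,2]  [8,9]  [9,10]  [8,11]  [7,12]  [12,13]  [13,15]  [15,17]
[1,2] uncovered → point at 2; [8,9] uncovered → point at 9; [12,13] uncovered → point at 13; [15,17] uncovered → point at 17.
Points: 2, 9, 13, 17 (4 total).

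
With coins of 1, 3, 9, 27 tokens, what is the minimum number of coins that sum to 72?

72 = 2×27 + 2×9
Total coins = 2 + 2 = 4

4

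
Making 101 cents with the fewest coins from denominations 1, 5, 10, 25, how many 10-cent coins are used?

Greedy: take as many of the largest coin as possible, then repeat with the remainder.
101 = 4×25 + 1×1
Count of 10: 0

0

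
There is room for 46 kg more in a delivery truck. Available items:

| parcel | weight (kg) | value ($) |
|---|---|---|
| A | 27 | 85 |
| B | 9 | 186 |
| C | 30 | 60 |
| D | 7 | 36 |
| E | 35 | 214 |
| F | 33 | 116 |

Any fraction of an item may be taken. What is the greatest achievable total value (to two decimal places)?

Ratios (sorted): B 20.67, E 6.11, D 5.14, F 3.52, A 3.15, C 2.00
take B (9 @ 186); take E (35 @ 214); take 2/7 of D → 10.29. Capacity used 46/46.
Total value = 410.29

410.29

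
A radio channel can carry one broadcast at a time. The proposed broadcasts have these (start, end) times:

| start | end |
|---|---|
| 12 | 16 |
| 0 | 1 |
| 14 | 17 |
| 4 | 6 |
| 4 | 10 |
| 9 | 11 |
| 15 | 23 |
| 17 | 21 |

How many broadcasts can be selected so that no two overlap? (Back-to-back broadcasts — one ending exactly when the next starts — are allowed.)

5

By end time: (0,1), (4,6), (4,10), (9,11), (12,16), (14,17), (17,21), (15,23).
Pick (0,1); next start ≥ 1 → (4,6); next start ≥ 6 → (9,11); next start ≥ 11 → (12,16); next start ≥ 16 → (17,21).
Selected 5 broadcasts.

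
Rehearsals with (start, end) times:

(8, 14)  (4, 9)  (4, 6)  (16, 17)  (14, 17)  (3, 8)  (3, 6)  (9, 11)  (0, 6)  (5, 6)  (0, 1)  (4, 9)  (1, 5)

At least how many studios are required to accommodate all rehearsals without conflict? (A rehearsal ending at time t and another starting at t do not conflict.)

starts: [0, 0, 1, 3, 3, 4, 4, 4, 5, 8, 9, 14, 16]
ends:   [1, 5, 6, 6, 6, 6, 8, 9, 9, 11, 14, 17, 17]
s0→1 s0→2 e1→1 s1→2 s3→3 s3→4 s4→5 s4→6 s4→7  — peak 7.

7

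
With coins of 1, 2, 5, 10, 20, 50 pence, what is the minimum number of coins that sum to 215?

6

Use the largest denomination that fits, subtract, and repeat.
215 − 4×50→15 − 1×10→5 − 1×5→0
Total coins = 4 + 1 + 1 = 6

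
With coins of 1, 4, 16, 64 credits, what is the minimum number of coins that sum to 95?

8

95 = 1×64 + 1×16 + 3×4 + 3×1
Total coins = 1 + 1 + 3 + 3 = 8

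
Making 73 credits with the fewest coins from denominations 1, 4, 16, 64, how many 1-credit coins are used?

1

73 = 1×64 + 2×4 + 1×1
Count of 1: 1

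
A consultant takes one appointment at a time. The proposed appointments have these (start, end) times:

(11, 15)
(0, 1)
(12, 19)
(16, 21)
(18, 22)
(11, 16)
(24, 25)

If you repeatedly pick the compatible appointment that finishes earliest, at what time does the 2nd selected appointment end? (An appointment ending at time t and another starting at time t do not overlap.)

15

Sorted by end: (0,1)  (11,15)  (11,16)  (12,19)  (16,21)  (18,22)  (24,25)
take (0,1); take (11,15); skip (11,16); take (16,21); skip (18,22); take (24,25).
Selected: (0,1) (11,15) (16,21) (24,25)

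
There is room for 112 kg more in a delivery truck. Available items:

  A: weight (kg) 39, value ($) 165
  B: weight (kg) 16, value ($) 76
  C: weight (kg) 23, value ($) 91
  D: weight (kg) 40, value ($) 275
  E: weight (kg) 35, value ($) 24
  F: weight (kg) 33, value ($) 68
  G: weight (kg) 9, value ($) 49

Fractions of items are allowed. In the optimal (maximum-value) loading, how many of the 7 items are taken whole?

Greedy by value/weight ratio, highest first.
Ratios (sorted): D 6.88, G 5.44, B 4.75, A 4.23, C 3.96, F 2.06, E 0.69
take D (40 @ 275); take G (9 @ 49); take B (16 @ 76); take A (39 @ 165); take 8/23 of C → 31.65. Capacity used 112/112.
4 item(s) taken whole; one partial (take 8/23 of C).

4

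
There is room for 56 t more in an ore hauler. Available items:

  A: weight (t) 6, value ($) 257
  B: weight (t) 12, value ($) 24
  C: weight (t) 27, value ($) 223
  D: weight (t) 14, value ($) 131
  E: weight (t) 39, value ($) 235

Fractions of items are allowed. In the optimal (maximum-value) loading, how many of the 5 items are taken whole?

3

Greedy by value/weight ratio, highest first.
Ratios (sorted): A 42.83, D 9.36, C 8.26, E 6.03, B 2.00
take A (6 @ 257); take D (14 @ 131); take C (27 @ 223); take 9/39 of E → 54.23. Capacity used 56/56.
3 item(s) taken whole; one partial (take 9/39 of E).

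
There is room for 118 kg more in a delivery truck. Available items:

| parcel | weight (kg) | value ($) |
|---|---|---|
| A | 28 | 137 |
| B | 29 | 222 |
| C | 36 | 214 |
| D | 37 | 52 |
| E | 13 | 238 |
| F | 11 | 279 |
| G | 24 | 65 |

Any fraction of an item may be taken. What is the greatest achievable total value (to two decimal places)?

Sort by value per unit weight and fill in that order.
Ratios (sorted): F 25.36, E 18.31, B 7.66, C 5.94, A 4.89, G 2.71, D 1.41
take F (11 @ 279); take E (13 @ 238); take B (29 @ 222); take C (36 @ 214); take A (28 @ 137); take 1/24 of G → 2.71. Capacity used 118/118.
Total value = 1092.71

1092.71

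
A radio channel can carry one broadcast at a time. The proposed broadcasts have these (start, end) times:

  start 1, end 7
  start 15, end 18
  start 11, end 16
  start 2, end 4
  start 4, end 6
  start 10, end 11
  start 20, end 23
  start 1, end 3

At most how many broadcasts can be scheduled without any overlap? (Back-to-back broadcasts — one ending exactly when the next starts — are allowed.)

5

Order by finish time; keep every interval that doesn't clash with the previous kept one.
By end time: (1,3), (2,4), (4,6), (1,7), (10,11), (11,16), (15,18), (20,23).
Pick (1,3); next start ≥ 3 → (4,6); next start ≥ 6 → (10,11); next start ≥ 11 → (11,16); next start ≥ 16 → (20,23).
Selected 5 broadcasts.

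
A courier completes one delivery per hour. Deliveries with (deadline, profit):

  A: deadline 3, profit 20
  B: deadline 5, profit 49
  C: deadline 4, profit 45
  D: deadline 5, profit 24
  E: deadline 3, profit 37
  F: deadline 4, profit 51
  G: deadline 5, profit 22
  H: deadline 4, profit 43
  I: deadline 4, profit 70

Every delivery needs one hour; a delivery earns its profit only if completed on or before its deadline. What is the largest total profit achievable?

258

Take jobs in profit order; each goes to the latest open slot no later than its deadline.
Profit order: I=70 F=51 B=49 C=45 H=43 E=37 D=24 G=22 A=20
Assign: I→slot 4, F→slot 3, B→slot 5, C→slot 2, H→slot 1, E skipped, D skipped, G skipped, A skipped.
Slots: [1:H] [2:C] [3:F] [4:I] [5:B]
Profit = 43 + 45 + 51 + 70 + 49 = 258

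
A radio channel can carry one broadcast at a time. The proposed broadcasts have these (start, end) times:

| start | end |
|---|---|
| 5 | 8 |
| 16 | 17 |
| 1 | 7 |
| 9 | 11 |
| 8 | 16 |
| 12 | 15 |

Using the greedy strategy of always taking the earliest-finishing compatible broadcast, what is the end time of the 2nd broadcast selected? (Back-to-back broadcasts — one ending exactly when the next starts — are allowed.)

Greedy by earliest finish: after sorting by end time, pick each interval compatible with the last pick.
By end time: (1,7), (5,8), (9,11), (12,15), (8,16), (16,17).
Pick (1,7); next start ≥ 7 → (9,11); next start ≥ 11 → (12,15); next start ≥ 15 → (16,17).
Selected: (1,7) (9,11) (12,15) (16,17)

11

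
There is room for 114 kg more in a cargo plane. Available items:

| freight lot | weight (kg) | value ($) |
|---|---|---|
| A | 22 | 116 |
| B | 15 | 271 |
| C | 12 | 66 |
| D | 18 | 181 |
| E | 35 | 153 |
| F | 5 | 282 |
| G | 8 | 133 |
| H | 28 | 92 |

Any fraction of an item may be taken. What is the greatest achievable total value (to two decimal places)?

Sort by value per unit weight and fill in that order.
Order: F (282/5=56.40) > B (271/15=18.07) > G (133/8=16.62) > D (181/18=10.06) > C (66/12=5.50) > A (116/22=5.27) > E (153/35=4.37) > H (92/28=3.29)
Fill: take F (5 @ 282) → take B (15 @ 271) → take G (8 @ 133) → take D (18 @ 181) → take C (12 @ 66) → take A (22 @ 116) → take 34/35 of E → 148.63; 114/114 used.
Total value = 1197.63

1197.63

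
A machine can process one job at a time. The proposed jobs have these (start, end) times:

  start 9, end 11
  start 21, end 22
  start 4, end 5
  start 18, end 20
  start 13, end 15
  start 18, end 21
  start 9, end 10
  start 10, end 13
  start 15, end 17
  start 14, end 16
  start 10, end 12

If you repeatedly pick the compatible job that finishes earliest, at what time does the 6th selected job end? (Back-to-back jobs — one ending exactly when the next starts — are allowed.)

Sort by end time and greedily take each interval whose start is ≥ the last chosen end.
By end time: (4,5), (9,10), (9,11), (10,12), (10,13), (13,15), (14,16), (15,17), (18,20), (18,21), (21,22).
Pick (4,5); next start ≥ 5 → (9,10); next start ≥ 10 → (10,12); next start ≥ 12 → (13,15); next start ≥ 15 → (15,17); next start ≥ 17 → (18,20); next start ≥ 20 → (21,22).
Selected: (4,5) (9,10) (10,12) (13,15) (15,17) (18,20) (21,22)

20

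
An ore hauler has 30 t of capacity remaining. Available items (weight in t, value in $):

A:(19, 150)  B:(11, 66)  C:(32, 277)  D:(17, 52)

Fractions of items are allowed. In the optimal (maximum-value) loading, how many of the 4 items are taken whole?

0

Greedy by value/weight ratio, highest first.
Ratios (sorted): C 8.66, A 7.89, B 6.00, D 3.06
take 30/32 of C → 259.69. Capacity used 30/30.
0 item(s) taken whole; one partial (take 30/32 of C).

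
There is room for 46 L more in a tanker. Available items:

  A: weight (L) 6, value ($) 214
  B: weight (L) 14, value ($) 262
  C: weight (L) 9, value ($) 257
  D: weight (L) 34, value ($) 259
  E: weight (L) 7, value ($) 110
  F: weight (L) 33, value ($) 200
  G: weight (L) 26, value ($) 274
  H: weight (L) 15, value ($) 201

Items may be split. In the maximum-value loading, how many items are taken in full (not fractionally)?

Order: A (214/6=35.67) > C (257/9=28.56) > B (262/14=18.71) > E (110/7=15.71) > H (201/15=13.40) > G (274/26=10.54) > D (259/34=7.62) > F (200/33=6.06)
Fill: take A (6 @ 214) → take C (9 @ 257) → take B (14 @ 262) → take E (7 @ 110) → take 10/15 of H → 134.00; 46/46 used.
4 item(s) taken whole; one partial (take 10/15 of H).

4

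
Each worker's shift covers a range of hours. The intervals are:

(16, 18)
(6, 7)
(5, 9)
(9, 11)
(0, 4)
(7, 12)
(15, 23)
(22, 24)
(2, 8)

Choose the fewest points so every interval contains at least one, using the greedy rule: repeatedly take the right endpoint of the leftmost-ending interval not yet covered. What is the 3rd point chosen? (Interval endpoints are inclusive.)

11

Sort by right endpoint; whenever an interval is uncovered, place a point at its right end.
Sorted: [0,4] [6,7] [2,8] [5,9] [9,11] [7,12] [16,18] [15,23] [22,24]
{[0,4]} hit by 4; {[6,7],[2,8],[5,9]} hit by 7; {[9,11],[7,12]} hit by 11; {[16,18],[15,23]} hit by 18; {[22,24]} hit by 24.
Points: 4, 7, 11, 18, 24 (5 total).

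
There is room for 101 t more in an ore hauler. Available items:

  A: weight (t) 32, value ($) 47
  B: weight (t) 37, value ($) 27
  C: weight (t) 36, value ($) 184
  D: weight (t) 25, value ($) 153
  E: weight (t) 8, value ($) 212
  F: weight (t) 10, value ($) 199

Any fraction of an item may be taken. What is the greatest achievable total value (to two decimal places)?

780.31

Greedy by value/weight ratio, highest first.
Order: E (212/8=26.50) > F (199/10=19.90) > D (153/25=6.12) > C (184/36=5.11) > A (47/32=1.47) > B (27/37=0.73)
Fill: take E (8 @ 212) → take F (10 @ 199) → take D (25 @ 153) → take C (36 @ 184) → take 22/32 of A → 32.31; 101/101 used.
Total value = 780.31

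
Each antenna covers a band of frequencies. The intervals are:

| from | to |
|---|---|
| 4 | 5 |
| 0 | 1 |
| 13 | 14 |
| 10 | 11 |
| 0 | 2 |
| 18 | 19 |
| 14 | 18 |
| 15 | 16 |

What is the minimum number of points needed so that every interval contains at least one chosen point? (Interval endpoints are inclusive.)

6

Sorted: [0,1] [0,2] [4,5] [10,11] [13,14] [15,16] [14,18] [18,19]
{[0,1],[0,2]} hit by 1; {[4,5]} hit by 5; {[10,11]} hit by 11; {[13,14]} hit by 14; {[15,16],[14,18]} hit by 16; {[18,19]} hit by 19.
Points: 1, 5, 11, 14, 16, 19 (6 total).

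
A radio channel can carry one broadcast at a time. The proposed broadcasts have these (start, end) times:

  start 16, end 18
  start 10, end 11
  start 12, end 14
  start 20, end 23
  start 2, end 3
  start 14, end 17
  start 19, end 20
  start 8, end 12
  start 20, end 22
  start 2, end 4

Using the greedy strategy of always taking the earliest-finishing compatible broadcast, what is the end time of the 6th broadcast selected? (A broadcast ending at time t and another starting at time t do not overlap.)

22

By end time: (2,3), (2,4), (10,11), (8,12), (12,14), (14,17), (16,18), (19,20), (20,22), (20,23).
Pick (2,3); next start ≥ 3 → (10,11); next start ≥ 11 → (12,14); next start ≥ 14 → (14,17); next start ≥ 17 → (19,20); next start ≥ 20 → (20,22).
Selected: (2,3) (10,11) (12,14) (14,17) (19,20) (20,22)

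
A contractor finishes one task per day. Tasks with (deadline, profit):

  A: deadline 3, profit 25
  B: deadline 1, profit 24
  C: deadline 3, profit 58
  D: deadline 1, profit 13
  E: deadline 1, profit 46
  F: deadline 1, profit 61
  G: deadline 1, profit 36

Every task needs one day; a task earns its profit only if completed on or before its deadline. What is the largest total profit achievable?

144

Sort by profit descending; place each in the latest free slot ≤ its deadline.
By profit: F(d1,61), C(d3,58), E(d1,46), G(d1,36), A(d3,25), B(d1,24), D(d1,13)
F→slot 1; C→slot 3; E skipped; G skipped; A→slot 2; B skipped; D skipped.
Profit = 61 + 25 + 58 = 144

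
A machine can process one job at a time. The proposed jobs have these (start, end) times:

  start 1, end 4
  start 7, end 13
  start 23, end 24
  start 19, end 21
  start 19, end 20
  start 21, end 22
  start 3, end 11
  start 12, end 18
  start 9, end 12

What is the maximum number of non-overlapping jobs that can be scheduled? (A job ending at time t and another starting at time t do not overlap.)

Sorted by end: (1,4)  (3,11)  (9,12)  (7,13)  (12,18)  (19,20)  (19,21)  (21,22)  (23,24)
take (1,4); skip (3,11); take (9,12); take (12,18); take (19,20); take (21,22); take (23,24).
Selected 6 jobs.

6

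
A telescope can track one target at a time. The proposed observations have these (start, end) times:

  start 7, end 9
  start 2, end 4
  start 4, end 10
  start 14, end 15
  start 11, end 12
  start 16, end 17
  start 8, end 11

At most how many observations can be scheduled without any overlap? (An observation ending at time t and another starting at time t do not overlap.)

5

By end time: (2,4), (7,9), (4,10), (8,11), (11,12), (14,15), (16,17).
Pick (2,4); next start ≥ 4 → (7,9); next start ≥ 9 → (11,12); next start ≥ 12 → (14,15); next start ≥ 15 → (16,17).
Selected 5 observations.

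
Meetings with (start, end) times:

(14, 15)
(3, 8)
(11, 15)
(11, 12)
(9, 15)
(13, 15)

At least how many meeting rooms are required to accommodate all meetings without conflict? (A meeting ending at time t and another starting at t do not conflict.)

4

Events (time:±→running): 3:+→1 8:-→0 9:+→1 11:+→2 11:+→3 12:-→2 13:+→3 14:+→4 … peak 4.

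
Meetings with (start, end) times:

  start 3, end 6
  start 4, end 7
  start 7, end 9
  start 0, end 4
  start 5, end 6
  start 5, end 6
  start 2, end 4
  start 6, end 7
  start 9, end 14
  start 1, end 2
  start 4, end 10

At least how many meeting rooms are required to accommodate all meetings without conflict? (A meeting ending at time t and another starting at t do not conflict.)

5

The answer is the maximum number of intervals overlapping at any instant.
starts: [0, 1, 2, 3, 4, 4, 5, 5, 6, 7, 9]
ends:   [2, 4, 4, 6, 6, 6, 7, 7, 9, 10, 14]
s0→1 s1→2 e2→1 s2→2 s3→3 e4→2 e4→1 s4→2 s4→3 s5→4 s5→5  — peak 5.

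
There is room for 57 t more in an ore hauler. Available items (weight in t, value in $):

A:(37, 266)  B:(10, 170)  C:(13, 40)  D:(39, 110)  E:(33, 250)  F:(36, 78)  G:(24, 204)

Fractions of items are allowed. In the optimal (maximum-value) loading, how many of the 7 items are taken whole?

Greedy by value/weight ratio, highest first.
Order: B (170/10=17.00) > G (204/24=8.50) > E (250/33=7.58) > A (266/37=7.19) > C (40/13=3.08) > D (110/39=2.82) > F (78/36=2.17)
Fill: take B (10 @ 170) → take G (24 @ 204) → take 23/33 of E → 174.24; 57/57 used.
2 item(s) taken whole; one partial (take 23/33 of E).

2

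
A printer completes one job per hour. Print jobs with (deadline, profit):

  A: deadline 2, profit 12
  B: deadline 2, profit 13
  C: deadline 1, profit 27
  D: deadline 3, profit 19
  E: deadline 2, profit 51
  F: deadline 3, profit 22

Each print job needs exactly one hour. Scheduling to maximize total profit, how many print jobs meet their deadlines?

Sort by profit descending; place each in the latest free slot ≤ its deadline.
Profit order: E=51 C=27 F=22 D=19 B=13 A=12
Assign: E→slot 2, C→slot 1, F→slot 3, D skipped, B skipped, A skipped.
Slots: [1:C] [2:E] [3:F]
3 of 6 scheduled.

3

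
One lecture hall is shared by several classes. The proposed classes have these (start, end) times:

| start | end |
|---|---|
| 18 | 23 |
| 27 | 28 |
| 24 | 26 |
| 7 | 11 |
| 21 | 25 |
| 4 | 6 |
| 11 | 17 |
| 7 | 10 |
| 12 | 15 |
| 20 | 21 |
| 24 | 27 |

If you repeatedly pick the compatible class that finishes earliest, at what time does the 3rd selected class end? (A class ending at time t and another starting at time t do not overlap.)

15

Greedy by earliest finish: after sorting by end time, pick each interval compatible with the last pick.
Sorted by end: (4,6)  (7,10)  (7,11)  (12,15)  (11,17)  (20,21)  (18,23)  (21,25)  (24,26)  (24,27)  (27,28)
take (4,6); take (7,10); take (12,15); take (20,21); skip (18,23); take (21,25); take (27,28).
Selected: (4,6) (7,10) (12,15) (20,21) (21,25) (27,28)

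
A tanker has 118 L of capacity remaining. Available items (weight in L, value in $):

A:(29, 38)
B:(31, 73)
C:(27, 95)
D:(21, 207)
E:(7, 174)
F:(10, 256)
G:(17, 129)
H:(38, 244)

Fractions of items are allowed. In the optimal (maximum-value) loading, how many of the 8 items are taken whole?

5

Sort by value per unit weight and fill in that order.
Ratios (sorted): F 25.60, E 24.86, D 9.86, G 7.59, H 6.42, C 3.52, B 2.35, A 1.31
take F (10 @ 256); take E (7 @ 174); take D (21 @ 207); take G (17 @ 129); take H (38 @ 244); take 25/27 of C → 87.96. Capacity used 118/118.
5 item(s) taken whole; one partial (take 25/27 of C).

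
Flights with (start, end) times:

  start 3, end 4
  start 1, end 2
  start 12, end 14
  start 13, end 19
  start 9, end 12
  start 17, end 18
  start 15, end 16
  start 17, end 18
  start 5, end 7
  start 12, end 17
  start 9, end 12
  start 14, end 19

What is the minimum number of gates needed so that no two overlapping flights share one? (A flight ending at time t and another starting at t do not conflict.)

starts: [1, 3, 5, 9, 9, 12, 12, 13, 14, 15, 17, 17]
ends:   [2, 4, 7, 12, 12, 14, 16, 17, 18, 18, 19, 19]
s1→1 e2→0 s3→1 e4→0 s5→1 e7→0 s9→1 s9→2 e12→1 e12→0 s12→1 s12→2 s13→3 e14→2 s14→3 s15→4  — peak 4.

4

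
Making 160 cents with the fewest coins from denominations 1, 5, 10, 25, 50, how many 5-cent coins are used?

0

Greedy: take as many of the largest coin as possible, then repeat with the remainder.
160 − 3×50→10 − 1×10→0
Count of 5: 0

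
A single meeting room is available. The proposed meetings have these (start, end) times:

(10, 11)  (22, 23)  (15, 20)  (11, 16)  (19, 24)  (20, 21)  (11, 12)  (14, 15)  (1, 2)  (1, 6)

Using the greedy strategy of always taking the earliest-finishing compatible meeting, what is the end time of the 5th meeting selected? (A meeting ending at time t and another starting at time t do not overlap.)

20

Sort by end time and greedily take each interval whose start is ≥ the last chosen end.
Sorted by end: (1,2)  (1,6)  (10,11)  (11,12)  (14,15)  (11,16)  (15,20)  (20,21)  (22,23)  (19,24)
take (1,2); take (10,11); take (11,12); take (14,15); skip (11,16); take (15,20); take (20,21); take (22,23).
Selected: (1,2) (10,11) (11,12) (14,15) (15,20) (20,21) (22,23)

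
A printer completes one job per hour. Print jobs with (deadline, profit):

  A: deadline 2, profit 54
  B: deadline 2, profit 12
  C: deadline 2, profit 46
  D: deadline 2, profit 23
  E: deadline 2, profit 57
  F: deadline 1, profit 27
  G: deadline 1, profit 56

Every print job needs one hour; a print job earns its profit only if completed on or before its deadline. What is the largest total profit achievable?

Profit order: E=57 G=56 A=54 C=46 F=27 D=23 B=12
Assign: E→slot 2, G→slot 1, A skipped, C skipped, F skipped, D skipped, B skipped.
Slots: [1:G] [2:E]
Profit = 56 + 57 = 113

113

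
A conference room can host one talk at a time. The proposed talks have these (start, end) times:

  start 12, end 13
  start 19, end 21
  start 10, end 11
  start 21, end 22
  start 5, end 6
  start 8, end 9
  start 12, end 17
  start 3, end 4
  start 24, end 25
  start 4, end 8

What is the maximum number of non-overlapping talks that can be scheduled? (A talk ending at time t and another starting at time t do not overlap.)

Greedy by earliest finish: after sorting by end time, pick each interval compatible with the last pick.
Sorted by end: (3,4)  (5,6)  (4,8)  (8,9)  (10,11)  (12,13)  (12,17)  (19,21)  (21,22)  (24,25)
take (3,4); take (5,6); take (8,9); take (10,11); take (12,13); take (19,21); take (21,22); take (24,25).
Selected 8 talks.

8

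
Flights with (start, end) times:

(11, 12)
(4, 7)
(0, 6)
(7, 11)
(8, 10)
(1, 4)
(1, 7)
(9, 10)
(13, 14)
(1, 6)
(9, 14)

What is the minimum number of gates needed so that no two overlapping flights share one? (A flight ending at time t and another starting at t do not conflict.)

4

The answer is the maximum number of intervals overlapping at any instant.
Events (time:±→running): 0:+→1 1:+→2 1:+→3 1:+→4 … peak 4.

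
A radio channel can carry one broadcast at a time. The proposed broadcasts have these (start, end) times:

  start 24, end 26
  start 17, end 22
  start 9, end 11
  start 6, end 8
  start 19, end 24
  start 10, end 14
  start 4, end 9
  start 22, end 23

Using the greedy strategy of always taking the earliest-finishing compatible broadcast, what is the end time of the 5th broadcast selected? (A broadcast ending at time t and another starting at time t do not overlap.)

Order by finish time; keep every interval that doesn't clash with the previous kept one.
Sorted by end: (6,8)  (4,9)  (9,11)  (10,14)  (17,22)  (22,23)  (19,24)  (24,26)
take (6,8); skip (4,9); take (9,11); take (17,22); take (22,23); skip (19,24); take (24,26).
Selected: (6,8) (9,11) (17,22) (22,23) (24,26)

26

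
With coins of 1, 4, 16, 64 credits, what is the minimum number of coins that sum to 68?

Greedy: take as many of the largest coin as possible, then repeat with the remainder.
68 = 1×64 + 1×4
Total coins = 1 + 1 = 2

2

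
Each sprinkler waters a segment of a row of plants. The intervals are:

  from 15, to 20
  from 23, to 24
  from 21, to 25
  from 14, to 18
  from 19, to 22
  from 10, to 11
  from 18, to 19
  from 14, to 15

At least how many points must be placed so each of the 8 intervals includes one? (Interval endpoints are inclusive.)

4

Process intervals by earliest right end; each time one isn't hit yet, stab at its right endpoint.
By right end: [10,11]  [14,15]  [14,18]  [18,19]  [15,20]  [19,22]  [23,24]  [21,25]
[10,11] uncovered → point at 11; [14,15] uncovered → point at 15; [18,19] uncovered → point at 19; [23,24] uncovered → point at 24.
Points: 11, 15, 19, 24 (4 total).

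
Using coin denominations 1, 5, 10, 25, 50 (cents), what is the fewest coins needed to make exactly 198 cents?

198 = 3×50 + 1×25 + 2×10 + 3×1
Total coins = 3 + 1 + 2 + 3 = 9

9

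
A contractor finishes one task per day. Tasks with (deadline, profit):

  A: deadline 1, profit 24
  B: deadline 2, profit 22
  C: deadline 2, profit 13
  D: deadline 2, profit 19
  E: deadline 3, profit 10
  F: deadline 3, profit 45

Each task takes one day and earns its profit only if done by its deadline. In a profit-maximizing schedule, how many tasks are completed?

3

By profit: F(d3,45), A(d1,24), B(d2,22), D(d2,19), C(d2,13), E(d3,10)
F→slot 3; A→slot 1; B→slot 2; D skipped; C skipped; E skipped.
3 of 6 scheduled.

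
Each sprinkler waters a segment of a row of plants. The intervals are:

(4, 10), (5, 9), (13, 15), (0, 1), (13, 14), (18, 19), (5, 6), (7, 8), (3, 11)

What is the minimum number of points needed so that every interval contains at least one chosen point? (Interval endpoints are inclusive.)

By right end: [0,1]  [5,6]  [7,8]  [5,9]  [4,10]  [3,11]  [13,14]  [13,15]  [18,19]
[0,1] uncovered → point at 1; [5,6] uncovered → point at 6; [7,8] uncovered → point at 8; [13,14] uncovered → point at 14; [18,19] uncovered → point at 19.
Points: 1, 6, 8, 14, 19 (5 total).

5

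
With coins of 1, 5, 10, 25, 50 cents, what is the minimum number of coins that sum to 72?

5

Use the largest denomination that fits, subtract, and repeat.
72 = 1×50 + 2×10 + 2×1
Total coins = 1 + 2 + 2 = 5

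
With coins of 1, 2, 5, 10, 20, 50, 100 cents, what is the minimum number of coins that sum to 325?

Greedy: take as many of the largest coin as possible, then repeat with the remainder.
325 − 3×100→25 − 1×20→5 − 1×5→0
Total coins = 3 + 1 + 1 = 5

5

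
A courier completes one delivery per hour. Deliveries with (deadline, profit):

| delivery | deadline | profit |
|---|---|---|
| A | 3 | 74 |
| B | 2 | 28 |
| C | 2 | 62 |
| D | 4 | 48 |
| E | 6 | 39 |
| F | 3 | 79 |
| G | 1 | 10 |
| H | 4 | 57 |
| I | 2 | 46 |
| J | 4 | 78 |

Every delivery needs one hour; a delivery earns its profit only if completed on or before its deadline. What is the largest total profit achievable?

332

By profit: F(d3,79), J(d4,78), A(d3,74), C(d2,62), H(d4,57), D(d4,48), I(d2,46), E(d6,39), B(d2,28), G(d1,10)
F→slot 3; J→slot 4; A→slot 2; C→slot 1; H skipped; D skipped; I skipped; E→slot 6; B skipped; G skipped.
Profit = 62 + 74 + 79 + 78 + 39 = 332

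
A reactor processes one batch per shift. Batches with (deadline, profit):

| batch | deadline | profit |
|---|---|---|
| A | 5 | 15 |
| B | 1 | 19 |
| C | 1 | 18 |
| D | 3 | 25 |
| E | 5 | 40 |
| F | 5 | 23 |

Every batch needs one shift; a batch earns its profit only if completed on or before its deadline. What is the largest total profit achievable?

Take jobs in profit order; each goes to the latest open slot no later than its deadline.
By profit: E(d5,40), D(d3,25), F(d5,23), B(d1,19), C(d1,18), A(d5,15)
E→slot 5; D→slot 3; F→slot 4; B→slot 1; C skipped; A→slot 2.
Profit = 19 + 15 + 25 + 23 + 40 = 122

122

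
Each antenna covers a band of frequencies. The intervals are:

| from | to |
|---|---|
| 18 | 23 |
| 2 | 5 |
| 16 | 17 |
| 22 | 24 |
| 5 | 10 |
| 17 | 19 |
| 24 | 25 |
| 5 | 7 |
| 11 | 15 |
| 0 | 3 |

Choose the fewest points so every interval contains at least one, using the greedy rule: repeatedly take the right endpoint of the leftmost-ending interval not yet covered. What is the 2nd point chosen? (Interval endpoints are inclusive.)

Process intervals by earliest right end; each time one isn't hit yet, stab at its right endpoint.
Sorted: [0,3] [2,5] [5,7] [5,10] [11,15] [16,17] [17,19] [18,23] [22,24] [24,25]
{[0,3],[2,5]} hit by 3; {[5,7],[5,10]} hit by 7; {[11,15]} hit by 15; {[16,17],[17,19]} hit by 17; {[18,23],[22,24]} hit by 23; {[24,25]} hit by 25.
Points: 3, 7, 15, 17, 23, 25 (6 total).

7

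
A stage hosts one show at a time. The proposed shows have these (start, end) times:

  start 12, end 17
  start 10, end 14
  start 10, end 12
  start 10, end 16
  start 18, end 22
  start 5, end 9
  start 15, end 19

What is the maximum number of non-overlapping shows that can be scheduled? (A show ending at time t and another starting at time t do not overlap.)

4

Sorted by end: (5,9)  (10,12)  (10,14)  (10,16)  (12,17)  (15,19)  (18,22)
take (5,9); take (10,12); take (12,17); take (18,22).
Selected 4 shows.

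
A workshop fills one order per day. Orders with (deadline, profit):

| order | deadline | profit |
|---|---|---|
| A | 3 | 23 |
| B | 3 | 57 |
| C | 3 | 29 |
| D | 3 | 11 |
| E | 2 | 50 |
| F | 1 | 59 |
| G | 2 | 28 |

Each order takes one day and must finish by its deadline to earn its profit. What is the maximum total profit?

By profit: F(d1,59), B(d3,57), E(d2,50), C(d3,29), G(d2,28), A(d3,23), D(d3,11)
F→slot 1; B→slot 3; E→slot 2; C skipped; G skipped; A skipped; D skipped.
Profit = 59 + 50 + 57 = 166

166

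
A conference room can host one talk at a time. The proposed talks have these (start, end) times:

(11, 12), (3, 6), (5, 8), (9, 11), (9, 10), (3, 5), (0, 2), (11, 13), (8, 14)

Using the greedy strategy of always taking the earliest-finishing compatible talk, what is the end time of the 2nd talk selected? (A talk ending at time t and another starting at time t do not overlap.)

Order by finish time; keep every interval that doesn't clash with the previous kept one.
Sorted by end: (0,2)  (3,5)  (3,6)  (5,8)  (9,10)  (9,11)  (11,12)  (11,13)  (8,14)
take (0,2); take (3,5); take (5,8); take (9,10); skip (9,11); take (11,12).
Selected: (0,2) (3,5) (5,8) (9,10) (11,12)

5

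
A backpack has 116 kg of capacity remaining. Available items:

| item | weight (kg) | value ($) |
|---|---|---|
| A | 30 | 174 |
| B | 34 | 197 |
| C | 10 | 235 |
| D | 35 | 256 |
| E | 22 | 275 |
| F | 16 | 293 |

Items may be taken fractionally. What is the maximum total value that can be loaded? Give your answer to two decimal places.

Sort by value per unit weight and fill in that order.
Ratios (sorted): C 23.50, F 18.31, E 12.50, D 7.31, A 5.80, B 5.79
take C (10 @ 235); take F (16 @ 293); take E (22 @ 275); take D (35 @ 256); take A (30 @ 174); take 3/34 of B → 17.38. Capacity used 116/116.
Total value = 1250.38

1250.38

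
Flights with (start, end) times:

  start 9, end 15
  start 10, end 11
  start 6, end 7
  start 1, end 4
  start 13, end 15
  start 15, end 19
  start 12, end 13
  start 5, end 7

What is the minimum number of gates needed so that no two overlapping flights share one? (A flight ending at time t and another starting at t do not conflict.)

starts: [1, 5, 6, 9, 10, 12, 13, 15]
ends:   [4, 7, 7, 11, 13, 15, 15, 19]
s1→1 e4→0 s5→1 s6→2  — peak 2.

2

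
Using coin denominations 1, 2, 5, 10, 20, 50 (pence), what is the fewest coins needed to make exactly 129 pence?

Greedy: take as many of the largest coin as possible, then repeat with the remainder.
129 = 2×50 + 1×20 + 1×5 + 2×2
Total coins = 2 + 1 + 1 + 2 = 6

6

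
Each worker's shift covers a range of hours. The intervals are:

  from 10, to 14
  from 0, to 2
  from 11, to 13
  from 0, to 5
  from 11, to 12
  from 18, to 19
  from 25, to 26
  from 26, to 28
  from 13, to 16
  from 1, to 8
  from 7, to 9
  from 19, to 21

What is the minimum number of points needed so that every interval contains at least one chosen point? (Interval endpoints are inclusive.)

Process intervals by earliest right end; each time one isn't hit yet, stab at its right endpoint.
Sorted: [0,2] [0,5] [1,8] [7,9] [11,12] [11,13] [10,14] [13,16] [18,19] [19,21] [25,26] [26,28]
{[0,2],[0,5],[1,8]} hit by 2; {[7,9]} hit by 9; {[11,12],[11,13],[10,14]} hit by 12; {[13,16]} hit by 16; {[18,19],[19,21]} hit by 19; {[25,26],[26,28]} hit by 26.
Points: 2, 9, 12, 16, 19, 26 (6 total).

6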